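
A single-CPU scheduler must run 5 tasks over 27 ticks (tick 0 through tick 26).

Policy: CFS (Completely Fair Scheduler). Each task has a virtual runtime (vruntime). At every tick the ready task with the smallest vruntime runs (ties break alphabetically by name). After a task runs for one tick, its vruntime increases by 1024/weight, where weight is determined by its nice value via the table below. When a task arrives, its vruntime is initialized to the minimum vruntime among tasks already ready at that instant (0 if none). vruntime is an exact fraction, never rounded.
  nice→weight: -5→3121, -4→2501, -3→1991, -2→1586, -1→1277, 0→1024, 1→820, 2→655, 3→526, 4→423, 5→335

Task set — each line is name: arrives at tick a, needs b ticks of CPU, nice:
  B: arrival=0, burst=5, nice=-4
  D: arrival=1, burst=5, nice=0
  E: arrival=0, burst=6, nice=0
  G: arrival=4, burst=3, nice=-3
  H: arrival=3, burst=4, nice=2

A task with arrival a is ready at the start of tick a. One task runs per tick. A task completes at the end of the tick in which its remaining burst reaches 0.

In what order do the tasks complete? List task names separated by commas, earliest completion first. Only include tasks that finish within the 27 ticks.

completion order = G, B, D, E, H

t=0: vr[B=0 E=0] → run B
t=1: vr[B=1024/2501 D=0 E=0] → run D
t=2: vr[B=1024/2501 D=1 E=0] → run E
t=3: vr[B=1024/2501 D=1 E=1 H=1024/2501] → run B
t=4: vr[B=2048/2501 D=1 E=1 G=1024/2501 H=1024/2501] → run G
t=5: vr[B=2048/2501 D=1 E=1 G=4599808/4979491 H=1024/2501] → run H
t=6: vr[B=2048/2501 D=1 E=1 G=4599808/4979491 H=3231744/1638155] → run B
t=7: vr[B=3072/2501 D=1 E=1 G=4599808/4979491 H=3231744/1638155] → run G
t=8: vr[B=3072/2501 D=1 E=1 G=7160832/4979491 H=3231744/1638155] → run D
t=9: vr[B=3072/2501 D=2 E=1 G=7160832/4979491 H=3231744/1638155] → run E
t=10: vr[B=3072/2501 D=2 E=2 G=7160832/4979491 H=3231744/1638155] → run B
t=11: vr[B=4096/2501 D=2 E=2 G=7160832/4979491 H=3231744/1638155] → run G
t=12: vr[B=4096/2501 D=2 E=2 H=3231744/1638155] → run B
t=13: vr[D=2 E=2 H=3231744/1638155] → run H
t=14: vr[D=2 E=2 H=5792768/1638155] → run D
t=15: vr[D=3 E=2 H=5792768/1638155] → run E
t=16: vr[D=3 E=3 H=5792768/1638155] → run D
t=17: vr[D=4 E=3 H=5792768/1638155] → run E
t=18: vr[D=4 E=4 H=5792768/1638155] → run H
t=19: vr[D=4 E=4 H=8353792/1638155] → run D
t=20: vr[E=4 H=8353792/1638155] → run E
t=21: vr[E=5 H=8353792/1638155] → run E
t=22: vr[H=8353792/1638155] → run H
t=23: (idle)
t=24: (idle)
t=25: (idle)
t=26: (idle)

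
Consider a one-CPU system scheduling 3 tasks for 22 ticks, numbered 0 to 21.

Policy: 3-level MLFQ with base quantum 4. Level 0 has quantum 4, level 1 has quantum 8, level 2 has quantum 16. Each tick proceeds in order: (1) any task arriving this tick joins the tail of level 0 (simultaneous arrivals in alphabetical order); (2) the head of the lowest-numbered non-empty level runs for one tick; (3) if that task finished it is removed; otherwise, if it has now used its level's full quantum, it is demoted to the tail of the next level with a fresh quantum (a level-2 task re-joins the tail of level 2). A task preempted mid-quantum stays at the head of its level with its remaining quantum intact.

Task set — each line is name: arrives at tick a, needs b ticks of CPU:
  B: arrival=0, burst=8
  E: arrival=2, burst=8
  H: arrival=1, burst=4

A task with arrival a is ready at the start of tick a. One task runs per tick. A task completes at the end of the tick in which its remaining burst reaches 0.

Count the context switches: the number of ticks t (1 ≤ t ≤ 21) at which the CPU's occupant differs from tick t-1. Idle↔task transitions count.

context switches = 5

t=0: L0/L1/L2 = B/-/- → run B
t=1: L0/L1/L2 = BH/-/- → run B
t=2: L0/L1/L2 = BHE/-/- → run B
t=3: L0/L1/L2 = BHE/-/- → run B
t=4: L0/L1/L2 = HE/B/- → run H
t=5: L0/L1/L2 = HE/B/- → run H
t=6: L0/L1/L2 = HE/B/- → run H
t=7: L0/L1/L2 = HE/B/- → run H
t=8: L0/L1/L2 = E/B/- → run E
t=9: L0/L1/L2 = E/B/- → run E
t=10: L0/L1/L2 = E/B/- → run E
t=11: L0/L1/L2 = E/B/- → run E
t=12: L0/L1/L2 = -/BE/- → run B
t=13: L0/L1/L2 = -/BE/- → run B
t=14: L0/L1/L2 = -/BE/- → run B
t=15: L0/L1/L2 = -/BE/- → run B
t=16: L0/L1/L2 = -/E/- → run E
t=17: L0/L1/L2 = -/E/- → run E
t=18: L0/L1/L2 = -/E/- → run E
t=19: L0/L1/L2 = -/E/- → run E
t=20: (idle)
t=21: (idle)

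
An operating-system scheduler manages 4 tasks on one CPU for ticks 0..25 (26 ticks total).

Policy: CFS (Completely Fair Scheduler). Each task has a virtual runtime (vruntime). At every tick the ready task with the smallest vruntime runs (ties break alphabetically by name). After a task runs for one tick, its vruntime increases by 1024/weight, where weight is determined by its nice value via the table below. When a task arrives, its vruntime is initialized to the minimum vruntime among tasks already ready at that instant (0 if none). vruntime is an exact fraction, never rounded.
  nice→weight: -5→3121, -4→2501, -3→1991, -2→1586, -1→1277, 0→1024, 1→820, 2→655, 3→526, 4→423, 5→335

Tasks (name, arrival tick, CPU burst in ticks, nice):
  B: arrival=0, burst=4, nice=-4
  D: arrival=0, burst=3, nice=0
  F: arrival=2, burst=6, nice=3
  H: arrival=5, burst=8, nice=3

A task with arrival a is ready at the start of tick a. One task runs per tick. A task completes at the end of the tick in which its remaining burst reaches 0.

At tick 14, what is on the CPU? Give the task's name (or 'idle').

running at tick 14 = H

t=0: vr[B=0 D=0] → run B
t=1: vr[B=1024/2501 D=0] → run D
t=2: vr[B=1024/2501 D=1 F=1024/2501] → run B
t=3: vr[B=2048/2501 D=1 F=1024/2501] → run F
t=4: vr[B=2048/2501 D=1 F=1549824/657763] → run B
t=5: vr[B=3072/2501 D=1 F=1549824/657763 H=1] → run D
t=6: vr[B=3072/2501 D=2 F=1549824/657763 H=1] → run H
t=7: vr[B=3072/2501 D=2 F=1549824/657763 H=775/263] → run B
t=8: vr[D=2 F=1549824/657763 H=775/263] → run D
t=9: vr[F=1549824/657763 H=775/263] → run F
t=10: vr[F=2830336/657763 H=775/263] → run H
t=11: vr[F=2830336/657763 H=1287/263] → run F
t=12: vr[F=4110848/657763 H=1287/263] → run H
t=13: vr[F=4110848/657763 H=1799/263] → run F
t=14: vr[F=5391360/657763 H=1799/263] → run H
t=15: vr[F=5391360/657763 H=2311/263] → run F
t=16: vr[F=6671872/657763 H=2311/263] → run H
t=17: vr[F=6671872/657763 H=2823/263] → run F
t=18: vr[H=2823/263] → run H
t=19: vr[H=3335/263] → run H
t=20: vr[H=3847/263] → run H
t=21: (idle)
t=22: (idle)
t=23: (idle)
t=24: (idle)
t=25: (idle)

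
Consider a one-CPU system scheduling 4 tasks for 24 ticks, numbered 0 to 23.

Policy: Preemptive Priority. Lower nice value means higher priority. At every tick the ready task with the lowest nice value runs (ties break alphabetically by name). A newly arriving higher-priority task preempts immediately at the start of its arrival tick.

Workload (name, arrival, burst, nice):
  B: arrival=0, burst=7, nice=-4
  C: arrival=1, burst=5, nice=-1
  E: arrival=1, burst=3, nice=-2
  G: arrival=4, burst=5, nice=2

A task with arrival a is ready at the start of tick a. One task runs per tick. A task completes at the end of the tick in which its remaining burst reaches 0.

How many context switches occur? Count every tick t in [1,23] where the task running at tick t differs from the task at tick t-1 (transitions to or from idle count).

context switches = 4

t=0: ready={B} → run B
t=1: ready={B,C,E} → run B
t=2: ready={B,C,E} → run B
t=3: ready={B,C,E} → run B
t=4: ready={B,C,E,G} → run B
t=5: ready={B,C,E,G} → run B
t=6: ready={B,C,E,G} → run B
t=7: ready={C,E,G} → run E
t=8: ready={C,E,G} → run E
t=9: ready={C,E,G} → run E
t=10: ready={C,G} → run C
t=11: ready={C,G} → run C
t=12: ready={C,G} → run C
t=13: ready={C,G} → run C
t=14: ready={C,G} → run C
t=15: ready={G} → run G
t=16: ready={G} → run G
t=17: ready={G} → run G
t=18: ready={G} → run G
t=19: ready={G} → run G
t=20: (idle)
t=21: (idle)
t=22: (idle)
t=23: (idle)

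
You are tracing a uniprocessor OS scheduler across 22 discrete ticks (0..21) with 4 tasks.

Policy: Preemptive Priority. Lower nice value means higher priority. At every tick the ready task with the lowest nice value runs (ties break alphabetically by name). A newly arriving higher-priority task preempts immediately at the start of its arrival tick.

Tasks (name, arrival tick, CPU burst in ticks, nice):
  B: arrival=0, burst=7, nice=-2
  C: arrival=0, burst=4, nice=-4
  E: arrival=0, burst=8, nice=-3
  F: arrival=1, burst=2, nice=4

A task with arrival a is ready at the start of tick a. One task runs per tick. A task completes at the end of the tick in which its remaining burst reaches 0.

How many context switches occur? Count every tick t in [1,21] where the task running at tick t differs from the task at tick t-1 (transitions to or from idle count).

context switches = 4

t=0: ready={B,C,E} → run C
t=1: ready={B,C,E,F} → run C
t=2: ready={B,C,E,F} → run C
t=3: ready={B,C,E,F} → run C
t=4: ready={B,E,F} → run E
t=5: ready={B,E,F} → run E
t=6: ready={B,E,F} → run E
t=7: ready={B,E,F} → run E
t=8: ready={B,E,F} → run E
t=9: ready={B,E,F} → run E
t=10: ready={B,E,F} → run E
t=11: ready={B,E,F} → run E
t=12: ready={B,F} → run B
t=13: ready={B,F} → run B
t=14: ready={B,F} → run B
t=15: ready={B,F} → run B
t=16: ready={B,F} → run B
t=17: ready={B,F} → run B
t=18: ready={B,F} → run B
t=19: ready={F} → run F
t=20: ready={F} → run F
t=21: (idle)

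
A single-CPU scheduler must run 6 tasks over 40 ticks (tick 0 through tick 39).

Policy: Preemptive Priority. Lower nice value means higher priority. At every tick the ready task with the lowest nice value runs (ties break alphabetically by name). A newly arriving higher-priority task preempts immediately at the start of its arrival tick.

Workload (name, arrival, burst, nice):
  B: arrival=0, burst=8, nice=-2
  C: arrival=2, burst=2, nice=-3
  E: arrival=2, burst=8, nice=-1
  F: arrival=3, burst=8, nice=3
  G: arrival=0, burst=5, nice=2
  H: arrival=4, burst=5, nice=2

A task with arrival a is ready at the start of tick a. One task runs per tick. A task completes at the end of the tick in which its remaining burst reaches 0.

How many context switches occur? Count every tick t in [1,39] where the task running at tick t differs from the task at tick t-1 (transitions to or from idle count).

t=0: ready={B,G} → run B
t=1: ready={B,G} → run B
t=2: ready={B,C,E,G} → run C
t=3: ready={B,C,E,F,G} → run C
t=4: ready={B,E,F,G,H} → run B
t=5: ready={B,E,F,G,H} → run B
t=6: ready={B,E,F,G,H} → run B
t=7: ready={B,E,F,G,H} → run B
t=8: ready={B,E,F,G,H} → run B
t=9: ready={B,E,F,G,H} → run B
t=10: ready={E,F,G,H} → run E
t=11: ready={E,F,G,H} → run E
t=12: ready={E,F,G,H} → run E
t=13: ready={E,F,G,H} → run E
t=14: ready={E,F,G,H} → run E
t=15: ready={E,F,G,H} → run E
t=16: ready={E,F,G,H} → run E
t=17: ready={E,F,G,H} → run E
t=18: ready={F,G,H} → run G
t=19: ready={F,G,H} → run G
t=20: ready={F,G,H} → run G
t=21: ready={F,G,H} → run G
t=22: ready={F,G,H} → run G
t=23: ready={F,H} → run H
t=24: ready={F,H} → run H
t=25: ready={F,H} → run H
t=26: ready={F,H} → run H
t=27: ready={F,H} → run H
t=28: ready={F} → run F
t=29: ready={F} → run F
t=30: ready={F} → run F
t=31: ready={F} → run F
t=32: ready={F} → run F
t=33: ready={F} → run F
t=34: ready={F} → run F
t=35: ready={F} → run F
t=36: (idle)
t=37: (idle)
t=38: (idle)
t=39: (idle)

context switches = 7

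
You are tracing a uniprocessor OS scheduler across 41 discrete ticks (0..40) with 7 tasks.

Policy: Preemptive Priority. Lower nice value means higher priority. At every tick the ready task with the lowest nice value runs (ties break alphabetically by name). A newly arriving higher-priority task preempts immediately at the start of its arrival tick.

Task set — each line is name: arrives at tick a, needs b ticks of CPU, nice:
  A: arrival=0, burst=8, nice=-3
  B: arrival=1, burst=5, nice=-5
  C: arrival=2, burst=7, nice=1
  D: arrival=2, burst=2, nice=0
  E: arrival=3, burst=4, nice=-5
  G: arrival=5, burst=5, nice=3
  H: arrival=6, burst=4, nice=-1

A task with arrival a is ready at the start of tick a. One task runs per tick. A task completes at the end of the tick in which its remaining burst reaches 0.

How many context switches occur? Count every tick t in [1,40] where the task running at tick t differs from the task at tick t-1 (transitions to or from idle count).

context switches = 8

t=0: ready={A} → run A
t=1: ready={A,B} → run B
t=2: ready={A,B,C,D} → run B
t=3: ready={A,B,C,D,E} → run B
t=4: ready={A,B,C,D,E} → run B
t=5: ready={A,B,C,D,E,G} → run B
t=6: ready={A,C,D,E,G,H} → run E
t=7: ready={A,C,D,E,G,H} → run E
t=8: ready={A,C,D,E,G,H} → run E
t=9: ready={A,C,D,E,G,H} → run E
t=10: ready={A,C,D,G,H} → run A
t=11: ready={A,C,D,G,H} → run A
t=12: ready={A,C,D,G,H} → run A
t=13: ready={A,C,D,G,H} → run A
t=14: ready={A,C,D,G,H} → run A
t=15: ready={A,C,D,G,H} → run A
t=16: ready={A,C,D,G,H} → run A
t=17: ready={C,D,G,H} → run H
t=18: ready={C,D,G,H} → run H
t=19: ready={C,D,G,H} → run H
t=20: ready={C,D,G,H} → run H
t=21: ready={C,D,G} → run D
t=22: ready={C,D,G} → run D
t=23: ready={C,G} → run C
t=24: ready={C,G} → run C
t=25: ready={C,G} → run C
t=26: ready={C,G} → run C
t=27: ready={C,G} → run C
t=28: ready={C,G} → run C
t=29: ready={C,G} → run C
t=30: ready={G} → run G
t=31: ready={G} → run G
t=32: ready={G} → run G
t=33: ready={G} → run G
t=34: ready={G} → run G
t=35: (idle)
t=36: (idle)
t=37: (idle)
t=38: (idle)
t=39: (idle)
t=40: (idle)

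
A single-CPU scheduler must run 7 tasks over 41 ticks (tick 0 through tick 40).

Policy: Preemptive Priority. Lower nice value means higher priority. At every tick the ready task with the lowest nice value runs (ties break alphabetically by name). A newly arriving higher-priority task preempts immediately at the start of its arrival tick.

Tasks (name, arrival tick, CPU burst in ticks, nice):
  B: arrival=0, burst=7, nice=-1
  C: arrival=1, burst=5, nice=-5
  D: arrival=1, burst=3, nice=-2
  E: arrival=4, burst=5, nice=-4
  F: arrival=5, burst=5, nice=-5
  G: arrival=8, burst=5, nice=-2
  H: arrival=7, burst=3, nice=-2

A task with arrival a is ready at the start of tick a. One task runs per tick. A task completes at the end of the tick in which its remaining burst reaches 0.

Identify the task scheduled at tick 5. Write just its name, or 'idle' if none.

t=0: ready={B} → run B
t=1: ready={B,C,D} → run C
t=2: ready={B,C,D} → run C
t=3: ready={B,C,D} → run C
t=4: ready={B,C,D,E} → run C
t=5: ready={B,C,D,E,F} → run C
t=6: ready={B,D,E,F} → run F
t=7: ready={B,D,E,F,H} → run F
t=8: ready={B,D,E,F,G,H} → run F
t=9: ready={B,D,E,F,G,H} → run F
t=10: ready={B,D,E,F,G,H} → run F
t=11: ready={B,D,E,G,H} → run E
t=12: ready={B,D,E,G,H} → run E
t=13: ready={B,D,E,G,H} → run E
t=14: ready={B,D,E,G,H} → run E
t=15: ready={B,D,E,G,H} → run E
t=16: ready={B,D,G,H} → run D
t=17: ready={B,D,G,H} → run D
t=18: ready={B,D,G,H} → run D
t=19: ready={B,G,H} → run G
t=20: ready={B,G,H} → run G
t=21: ready={B,G,H} → run G
t=22: ready={B,G,H} → run G
t=23: ready={B,G,H} → run G
t=24: ready={B,H} → run H
t=25: ready={B,H} → run H
t=26: ready={B,H} → run H
t=27: ready={B} → run B
t=28: ready={B} → run B
t=29: ready={B} → run B
t=30: ready={B} → run B
t=31: ready={B} → run B
t=32: ready={B} → run B
t=33: (idle)
t=34: (idle)
t=35: (idle)
t=36: (idle)
t=37: (idle)
t=38: (idle)
t=39: (idle)
t=40: (idle)

running at tick 5 = C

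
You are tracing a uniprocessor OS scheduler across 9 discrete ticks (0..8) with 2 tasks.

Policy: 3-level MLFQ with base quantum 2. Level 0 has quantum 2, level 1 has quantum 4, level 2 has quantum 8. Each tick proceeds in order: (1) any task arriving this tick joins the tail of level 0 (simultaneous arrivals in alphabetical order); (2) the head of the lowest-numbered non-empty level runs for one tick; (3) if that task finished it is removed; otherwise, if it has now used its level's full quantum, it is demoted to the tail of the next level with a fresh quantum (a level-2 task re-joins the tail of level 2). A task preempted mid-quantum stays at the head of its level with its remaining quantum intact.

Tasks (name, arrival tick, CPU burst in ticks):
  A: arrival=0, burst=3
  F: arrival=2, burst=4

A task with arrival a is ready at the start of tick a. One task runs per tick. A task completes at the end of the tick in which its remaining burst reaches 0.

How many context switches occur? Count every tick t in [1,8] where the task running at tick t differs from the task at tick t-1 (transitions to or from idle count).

t=0: L0/L1/L2 = A/-/- → run A
t=1: L0/L1/L2 = A/-/- → run A
t=2: L0/L1/L2 = F/A/- → run F
t=3: L0/L1/L2 = F/A/- → run F
t=4: L0/L1/L2 = -/AF/- → run A
t=5: L0/L1/L2 = -/F/- → run F
t=6: L0/L1/L2 = -/F/- → run F
t=7: (idle)
t=8: (idle)

context switches = 4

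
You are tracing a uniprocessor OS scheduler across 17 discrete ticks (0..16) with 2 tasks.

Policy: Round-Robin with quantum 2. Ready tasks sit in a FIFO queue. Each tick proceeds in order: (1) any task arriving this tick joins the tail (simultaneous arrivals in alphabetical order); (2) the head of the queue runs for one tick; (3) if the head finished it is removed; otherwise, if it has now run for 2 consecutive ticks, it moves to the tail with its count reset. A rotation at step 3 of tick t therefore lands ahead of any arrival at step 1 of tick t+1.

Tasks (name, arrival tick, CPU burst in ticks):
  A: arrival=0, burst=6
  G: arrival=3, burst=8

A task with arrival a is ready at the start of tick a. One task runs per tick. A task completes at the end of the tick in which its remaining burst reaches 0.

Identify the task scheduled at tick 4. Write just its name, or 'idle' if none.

running at tick 4 = G

t=0: queue=[A] q_used=0 → run A
t=1: queue=[A] q_used=1 → run A
t=2: queue=[A] q_used=0 → run A
t=3: queue=[A,G] q_used=1 → run A
t=4: queue=[G,A] q_used=0 → run G
t=5: queue=[G,A] q_used=1 → run G
t=6: queue=[A,G] q_used=0 → run A
t=7: queue=[A,G] q_used=1 → run A
t=8: queue=[G] q_used=0 → run G
t=9: queue=[G] q_used=1 → run G
t=10: queue=[G] q_used=0 → run G
t=11: queue=[G] q_used=1 → run G
t=12: queue=[G] q_used=0 → run G
t=13: queue=[G] q_used=1 → run G
t=14: (idle)
t=15: (idle)
t=16: (idle)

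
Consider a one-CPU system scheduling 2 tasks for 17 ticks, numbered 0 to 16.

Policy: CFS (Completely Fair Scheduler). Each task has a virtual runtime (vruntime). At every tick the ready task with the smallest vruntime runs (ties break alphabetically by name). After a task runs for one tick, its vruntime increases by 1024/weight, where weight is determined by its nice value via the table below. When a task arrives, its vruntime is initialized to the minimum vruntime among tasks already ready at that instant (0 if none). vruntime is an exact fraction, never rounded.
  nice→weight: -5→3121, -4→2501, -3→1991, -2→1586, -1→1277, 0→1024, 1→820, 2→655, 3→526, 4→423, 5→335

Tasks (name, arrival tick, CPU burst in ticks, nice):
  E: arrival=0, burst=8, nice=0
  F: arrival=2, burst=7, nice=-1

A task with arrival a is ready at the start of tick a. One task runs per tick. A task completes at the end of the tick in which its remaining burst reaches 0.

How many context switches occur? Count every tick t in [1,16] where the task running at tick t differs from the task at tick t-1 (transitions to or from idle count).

context switches = 11

t=0: vr[E=0] → run E
t=1: vr[E=1] → run E
t=2: vr[E=2 F=2] → run E
t=3: vr[E=3 F=2] → run F
t=4: vr[E=3 F=3578/1277] → run F
t=5: vr[E=3 F=4602/1277] → run E
t=6: vr[E=4 F=4602/1277] → run F
t=7: vr[E=4 F=5626/1277] → run E
t=8: vr[E=5 F=5626/1277] → run F
t=9: vr[E=5 F=6650/1277] → run E
t=10: vr[E=6 F=6650/1277] → run F
t=11: vr[E=6 F=7674/1277] → run E
t=12: vr[E=7 F=7674/1277] → run F
t=13: vr[E=7 F=8698/1277] → run F
t=14: vr[E=7] → run E
t=15: (idle)
t=16: (idle)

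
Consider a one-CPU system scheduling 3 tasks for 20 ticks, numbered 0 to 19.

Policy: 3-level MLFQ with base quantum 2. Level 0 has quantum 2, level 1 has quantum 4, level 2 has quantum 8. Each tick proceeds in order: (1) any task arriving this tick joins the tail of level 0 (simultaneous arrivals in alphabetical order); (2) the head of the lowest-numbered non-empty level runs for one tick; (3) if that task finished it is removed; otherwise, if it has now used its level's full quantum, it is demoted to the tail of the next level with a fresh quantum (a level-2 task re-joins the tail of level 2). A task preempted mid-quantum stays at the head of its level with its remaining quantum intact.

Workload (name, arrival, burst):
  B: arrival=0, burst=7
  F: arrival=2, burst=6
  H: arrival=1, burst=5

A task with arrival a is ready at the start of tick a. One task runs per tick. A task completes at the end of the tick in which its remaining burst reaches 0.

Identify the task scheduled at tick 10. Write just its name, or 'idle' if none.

running at tick 10 = H

t=0: L0/L1/L2 = B/-/- → run B
t=1: L0/L1/L2 = BH/-/- → run B
t=2: L0/L1/L2 = HF/B/- → run H
t=3: L0/L1/L2 = HF/B/- → run H
t=4: L0/L1/L2 = F/BH/- → run F
t=5: L0/L1/L2 = F/BH/- → run F
t=6: L0/L1/L2 = -/BHF/- → run B
t=7: L0/L1/L2 = -/BHF/- → run B
t=8: L0/L1/L2 = -/BHF/- → run B
t=9: L0/L1/L2 = -/BHF/- → run B
t=10: L0/L1/L2 = -/HF/B → run H
t=11: L0/L1/L2 = -/HF/B → run H
t=12: L0/L1/L2 = -/HF/B → run H
t=13: L0/L1/L2 = -/F/B → run F
t=14: L0/L1/L2 = -/F/B → run F
t=15: L0/L1/L2 = -/F/B → run F
t=16: L0/L1/L2 = -/F/B → run F
t=17: L0/L1/L2 = -/-/B → run B
t=18: (idle)
t=19: (idle)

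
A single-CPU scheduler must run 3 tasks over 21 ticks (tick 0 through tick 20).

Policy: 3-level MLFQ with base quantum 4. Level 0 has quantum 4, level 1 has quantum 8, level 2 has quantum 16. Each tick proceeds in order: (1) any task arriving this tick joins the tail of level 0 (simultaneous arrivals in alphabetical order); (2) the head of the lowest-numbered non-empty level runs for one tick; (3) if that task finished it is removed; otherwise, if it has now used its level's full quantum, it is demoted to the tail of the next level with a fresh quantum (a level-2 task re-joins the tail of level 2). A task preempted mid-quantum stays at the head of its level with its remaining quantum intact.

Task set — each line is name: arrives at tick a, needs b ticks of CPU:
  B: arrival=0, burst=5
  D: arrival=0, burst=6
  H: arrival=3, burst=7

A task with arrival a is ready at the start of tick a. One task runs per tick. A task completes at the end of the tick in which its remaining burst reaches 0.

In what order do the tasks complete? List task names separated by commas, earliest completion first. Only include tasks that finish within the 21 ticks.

t=0: L0/L1/L2 = BD/-/- → run B
t=1: L0/L1/L2 = BD/-/- → run B
t=2: L0/L1/L2 = BD/-/- → run B
t=3: L0/L1/L2 = BDH/-/- → run B
t=4: L0/L1/L2 = DH/B/- → run D
t=5: L0/L1/L2 = DH/B/- → run D
t=6: L0/L1/L2 = DH/B/- → run D
t=7: L0/L1/L2 = DH/B/- → run D
t=8: L0/L1/L2 = H/BD/- → run H
t=9: L0/L1/L2 = H/BD/- → run H
t=10: L0/L1/L2 = H/BD/- → run H
t=11: L0/L1/L2 = H/BD/- → run H
t=12: L0/L1/L2 = -/BDH/- → run B
t=13: L0/L1/L2 = -/DH/- → run D
t=14: L0/L1/L2 = -/DH/- → run D
t=15: L0/L1/L2 = -/H/- → run H
t=16: L0/L1/L2 = -/H/- → run H
t=17: L0/L1/L2 = -/H/- → run H
t=18: (idle)
t=19: (idle)
t=20: (idle)

completion order = B, D, H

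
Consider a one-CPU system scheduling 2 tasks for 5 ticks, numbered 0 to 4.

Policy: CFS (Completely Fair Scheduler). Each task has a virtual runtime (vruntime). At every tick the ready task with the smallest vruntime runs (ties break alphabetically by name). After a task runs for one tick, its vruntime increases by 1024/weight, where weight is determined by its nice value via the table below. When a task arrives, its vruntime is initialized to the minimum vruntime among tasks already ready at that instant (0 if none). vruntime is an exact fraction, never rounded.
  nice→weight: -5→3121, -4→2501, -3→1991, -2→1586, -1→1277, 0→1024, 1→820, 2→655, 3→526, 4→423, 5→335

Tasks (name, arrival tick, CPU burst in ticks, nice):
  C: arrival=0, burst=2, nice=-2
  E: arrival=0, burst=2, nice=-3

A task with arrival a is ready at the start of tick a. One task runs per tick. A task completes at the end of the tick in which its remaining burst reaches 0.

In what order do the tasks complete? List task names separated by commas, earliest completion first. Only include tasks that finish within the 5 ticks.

completion order = E, C

t=0: vr[C=0 E=0] → run C
t=1: vr[C=512/793 E=0] → run E
t=2: vr[C=512/793 E=1024/1991] → run E
t=3: vr[C=512/793] → run C
t=4: (idle)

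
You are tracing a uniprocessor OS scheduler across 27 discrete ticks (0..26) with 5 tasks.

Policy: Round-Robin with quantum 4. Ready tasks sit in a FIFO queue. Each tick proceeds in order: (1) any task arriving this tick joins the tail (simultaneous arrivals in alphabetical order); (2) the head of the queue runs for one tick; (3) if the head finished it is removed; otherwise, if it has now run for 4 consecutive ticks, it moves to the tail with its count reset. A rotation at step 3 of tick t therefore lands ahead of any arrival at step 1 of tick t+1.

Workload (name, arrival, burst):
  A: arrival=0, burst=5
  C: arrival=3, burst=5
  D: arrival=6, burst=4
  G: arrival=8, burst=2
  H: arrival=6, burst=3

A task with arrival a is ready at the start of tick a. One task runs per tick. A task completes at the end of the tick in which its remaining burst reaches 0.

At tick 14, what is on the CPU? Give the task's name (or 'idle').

running at tick 14 = H

t=0: queue=[A] q_used=0 → run A
t=1: queue=[A] q_used=1 → run A
t=2: queue=[A] q_used=2 → run A
t=3: queue=[A,C] q_used=3 → run A
t=4: queue=[C,A] q_used=0 → run C
t=5: queue=[C,A] q_used=1 → run C
t=6: queue=[C,A,D,H] q_used=2 → run C
t=7: queue=[C,A,D,H] q_used=3 → run C
t=8: queue=[A,D,H,C,G] q_used=0 → run A
t=9: queue=[D,H,C,G] q_used=0 → run D
t=10: queue=[D,H,C,G] q_used=1 → run D
t=11: queue=[D,H,C,G] q_used=2 → run D
t=12: queue=[D,H,C,G] q_used=3 → run D
t=13: queue=[H,C,G] q_used=0 → run H
t=14: queue=[H,C,G] q_used=1 → run H
t=15: queue=[H,C,G] q_used=2 → run H
t=16: queue=[C,G] q_used=0 → run C
t=17: queue=[G] q_used=0 → run G
t=18: queue=[G] q_used=1 → run G
t=19: (idle)
t=20: (idle)
t=21: (idle)
t=22: (idle)
t=23: (idle)
t=24: (idle)
t=25: (idle)
t=26: (idle)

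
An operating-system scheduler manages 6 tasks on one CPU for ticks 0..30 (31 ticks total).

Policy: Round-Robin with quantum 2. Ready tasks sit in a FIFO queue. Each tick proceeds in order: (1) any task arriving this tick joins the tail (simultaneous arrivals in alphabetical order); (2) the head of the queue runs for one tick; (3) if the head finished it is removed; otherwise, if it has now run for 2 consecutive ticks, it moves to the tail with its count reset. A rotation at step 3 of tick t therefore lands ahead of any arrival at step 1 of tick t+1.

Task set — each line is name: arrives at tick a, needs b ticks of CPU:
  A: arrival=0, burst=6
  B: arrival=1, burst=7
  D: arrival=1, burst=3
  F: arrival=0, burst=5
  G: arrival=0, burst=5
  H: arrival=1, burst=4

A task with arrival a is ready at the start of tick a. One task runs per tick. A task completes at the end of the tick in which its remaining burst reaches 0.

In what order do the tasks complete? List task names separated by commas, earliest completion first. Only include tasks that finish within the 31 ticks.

completion order = D, H, A, F, G, B

t=0: queue=[A,F,G] q_used=0 → run A
t=1: queue=[A,F,G,B,D,H] q_used=1 → run A
t=2: queue=[F,G,B,D,H,A] q_used=0 → run F
t=3: queue=[F,G,B,D,H,A] q_used=1 → run F
t=4: queue=[G,B,D,H,A,F] q_used=0 → run G
t=5: queue=[G,B,D,H,A,F] q_used=1 → run G
t=6: queue=[B,D,H,A,F,G] q_used=0 → run B
t=7: queue=[B,D,H,A,F,G] q_used=1 → run B
t=8: queue=[D,H,A,F,G,B] q_used=0 → run D
t=9: queue=[D,H,A,F,G,B] q_used=1 → run D
t=10: queue=[H,A,F,G,B,D] q_used=0 → run H
t=11: queue=[H,A,F,G,B,D] q_used=1 → run H
t=12: queue=[A,F,G,B,D,H] q_used=0 → run A
t=13: queue=[A,F,G,B,D,H] q_used=1 → run A
t=14: queue=[F,G,B,D,H,A] q_used=0 → run F
t=15: queue=[F,G,B,D,H,A] q_used=1 → run F
t=16: queue=[G,B,D,H,A,F] q_used=0 → run G
t=17: queue=[G,B,D,H,A,F] q_used=1 → run G
t=18: queue=[B,D,H,A,F,G] q_used=0 → run B
t=19: queue=[B,D,H,A,F,G] q_used=1 → run B
t=20: queue=[D,H,A,F,G,B] q_used=0 → run D
t=21: queue=[H,A,F,G,B] q_used=0 → run H
t=22: queue=[H,A,F,G,B] q_used=1 → run H
t=23: queue=[A,F,G,B] q_used=0 → run A
t=24: queue=[A,F,G,B] q_used=1 → run A
t=25: queue=[F,G,B] q_used=0 → run F
t=26: queue=[G,B] q_used=0 → run G
t=27: queue=[B] q_used=0 → run B
t=28: queue=[B] q_used=1 → run B
t=29: queue=[B] q_used=0 → run B
t=30: (idle)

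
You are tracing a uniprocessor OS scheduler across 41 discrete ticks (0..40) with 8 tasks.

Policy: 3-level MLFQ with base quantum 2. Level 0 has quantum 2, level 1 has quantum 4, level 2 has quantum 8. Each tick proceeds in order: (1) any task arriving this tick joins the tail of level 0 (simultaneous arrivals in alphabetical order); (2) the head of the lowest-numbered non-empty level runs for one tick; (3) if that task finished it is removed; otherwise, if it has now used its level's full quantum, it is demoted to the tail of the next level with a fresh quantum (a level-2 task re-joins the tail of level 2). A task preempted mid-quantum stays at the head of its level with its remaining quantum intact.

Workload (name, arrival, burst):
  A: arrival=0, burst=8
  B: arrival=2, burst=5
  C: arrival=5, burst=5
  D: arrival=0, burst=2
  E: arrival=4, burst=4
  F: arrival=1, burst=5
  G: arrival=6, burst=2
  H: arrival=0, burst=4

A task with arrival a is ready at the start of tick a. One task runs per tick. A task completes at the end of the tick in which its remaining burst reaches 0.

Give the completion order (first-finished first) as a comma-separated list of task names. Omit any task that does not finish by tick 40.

t=0: L0/L1/L2 = ADH/-/- → run A
t=1: L0/L1/L2 = ADHF/-/- → run A
t=2: L0/L1/L2 = DHFB/A/- → run D
t=3: L0/L1/L2 = DHFB/A/- → run D
t=4: L0/L1/L2 = HFBE/A/- → run H
t=5: L0/L1/L2 = HFBEC/A/- → run H
t=6: L0/L1/L2 = FBECG/AH/- → run F
t=7: L0/L1/L2 = FBECG/AH/- → run F
t=8: L0/L1/L2 = BECG/AHF/- → run B
t=9: L0/L1/L2 = BECG/AHF/- → run B
t=10: L0/L1/L2 = ECG/AHFB/- → run E
t=11: L0/L1/L2 = ECG/AHFB/- → run E
t=12: L0/L1/L2 = CG/AHFBE/- → run C
t=13: L0/L1/L2 = CG/AHFBE/- → run C
t=14: L0/L1/L2 = G/AHFBEC/- → run G
t=15: L0/L1/L2 = G/AHFBEC/- → run G
t=16: L0/L1/L2 = -/AHFBEC/- → run A
t=17: L0/L1/L2 = -/AHFBEC/- → run A
t=18: L0/L1/L2 = -/AHFBEC/- → run A
t=19: L0/L1/L2 = -/AHFBEC/- → run A
t=20: L0/L1/L2 = -/HFBEC/A → run H
t=21: L0/L1/L2 = -/HFBEC/A → run H
t=22: L0/L1/L2 = -/FBEC/A → run F
t=23: L0/L1/L2 = -/FBEC/A → run F
t=24: L0/L1/L2 = -/FBEC/A → run F
t=25: L0/L1/L2 = -/BEC/A → run B
t=26: L0/L1/L2 = -/BEC/A → run B
t=27: L0/L1/L2 = -/BEC/A → run B
t=28: L0/L1/L2 = -/EC/A → run E
t=29: L0/L1/L2 = -/EC/A → run E
t=30: L0/L1/L2 = -/C/A → run C
t=31: L0/L1/L2 = -/C/A → run C
t=32: L0/L1/L2 = -/C/A → run C
t=33: L0/L1/L2 = -/-/A → run A
t=34: L0/L1/L2 = -/-/A → run A
t=35: (idle)
t=36: (idle)
t=37: (idle)
t=38: (idle)
t=39: (idle)
t=40: (idle)

completion order = D, G, H, F, B, E, C, A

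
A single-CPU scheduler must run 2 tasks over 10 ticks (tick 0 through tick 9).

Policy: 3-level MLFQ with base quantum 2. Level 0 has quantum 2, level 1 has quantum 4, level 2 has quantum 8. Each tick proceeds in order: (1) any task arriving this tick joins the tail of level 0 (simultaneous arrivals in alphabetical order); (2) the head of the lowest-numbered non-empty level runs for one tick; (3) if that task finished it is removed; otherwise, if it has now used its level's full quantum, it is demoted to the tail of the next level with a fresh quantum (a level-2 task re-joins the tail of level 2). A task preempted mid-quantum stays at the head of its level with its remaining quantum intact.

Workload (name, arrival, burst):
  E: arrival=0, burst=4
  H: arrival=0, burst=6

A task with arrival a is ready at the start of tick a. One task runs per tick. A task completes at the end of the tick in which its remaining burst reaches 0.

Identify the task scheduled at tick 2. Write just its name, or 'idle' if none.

running at tick 2 = H

t=0: L0/L1/L2 = EH/-/- → run E
t=1: L0/L1/L2 = EH/-/- → run E
t=2: L0/L1/L2 = H/E/- → run H
t=3: L0/L1/L2 = H/E/- → run H
t=4: L0/L1/L2 = -/EH/- → run E
t=5: L0/L1/L2 = -/EH/- → run E
t=6: L0/L1/L2 = -/H/- → run H
t=7: L0/L1/L2 = -/H/- → run H
t=8: L0/L1/L2 = -/H/- → run H
t=9: L0/L1/L2 = -/H/- → run H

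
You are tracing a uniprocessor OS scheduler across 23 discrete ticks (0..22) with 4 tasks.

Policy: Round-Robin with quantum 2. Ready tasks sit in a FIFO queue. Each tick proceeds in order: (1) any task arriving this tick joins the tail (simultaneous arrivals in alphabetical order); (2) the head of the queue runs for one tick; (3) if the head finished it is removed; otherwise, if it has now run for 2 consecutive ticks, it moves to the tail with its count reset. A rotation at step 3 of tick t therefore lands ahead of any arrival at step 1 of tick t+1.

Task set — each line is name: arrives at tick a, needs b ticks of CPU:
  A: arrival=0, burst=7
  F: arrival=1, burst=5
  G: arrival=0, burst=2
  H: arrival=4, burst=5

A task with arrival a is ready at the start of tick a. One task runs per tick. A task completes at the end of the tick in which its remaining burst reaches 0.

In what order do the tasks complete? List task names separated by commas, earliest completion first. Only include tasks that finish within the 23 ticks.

completion order = G, F, A, H

t=0: queue=[A,G] q_used=0 → run A
t=1: queue=[A,G,F] q_used=1 → run A
t=2: queue=[G,F,A] q_used=0 → run G
t=3: queue=[G,F,A] q_used=1 → run G
t=4: queue=[F,A,H] q_used=0 → run F
t=5: queue=[F,A,H] q_used=1 → run F
t=6: queue=[A,H,F] q_used=0 → run A
t=7: queue=[A,H,F] q_used=1 → run A
t=8: queue=[H,F,A] q_used=0 → run H
t=9: queue=[H,F,A] q_used=1 → run H
t=10: queue=[F,A,H] q_used=0 → run F
t=11: queue=[F,A,H] q_used=1 → run F
t=12: queue=[A,H,F] q_used=0 → run A
t=13: queue=[A,H,F] q_used=1 → run A
t=14: queue=[H,F,A] q_used=0 → run H
t=15: queue=[H,F,A] q_used=1 → run H
t=16: queue=[F,A,H] q_used=0 → run F
t=17: queue=[A,H] q_used=0 → run A
t=18: queue=[H] q_used=0 → run H
t=19: (idle)
t=20: (idle)
t=21: (idle)
t=22: (idle)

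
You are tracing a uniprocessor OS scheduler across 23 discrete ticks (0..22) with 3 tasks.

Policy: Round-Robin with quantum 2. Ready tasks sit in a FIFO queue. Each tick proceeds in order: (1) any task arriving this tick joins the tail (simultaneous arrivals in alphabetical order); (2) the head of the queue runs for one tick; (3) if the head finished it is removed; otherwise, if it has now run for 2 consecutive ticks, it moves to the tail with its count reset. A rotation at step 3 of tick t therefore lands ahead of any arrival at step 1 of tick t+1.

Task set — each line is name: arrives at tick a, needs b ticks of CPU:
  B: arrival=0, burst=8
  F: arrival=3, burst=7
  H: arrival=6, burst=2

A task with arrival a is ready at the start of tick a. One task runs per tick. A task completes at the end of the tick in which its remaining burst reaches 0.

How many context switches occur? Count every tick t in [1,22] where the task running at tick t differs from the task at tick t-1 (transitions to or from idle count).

t=0: queue=[B] q_used=0 → run B
t=1: queue=[B] q_used=1 → run B
t=2: queue=[B] q_used=0 → run B
t=3: queue=[B,F] q_used=1 → run B
t=4: queue=[F,B] q_used=0 → run F
t=5: queue=[F,B] q_used=1 → run F
t=6: queue=[B,F,H] q_used=0 → run B
t=7: queue=[B,F,H] q_used=1 → run B
t=8: queue=[F,H,B] q_used=0 → run F
t=9: queue=[F,H,B] q_used=1 → run F
t=10: queue=[H,B,F] q_used=0 → run H
t=11: queue=[H,B,F] q_used=1 → run H
t=12: queue=[B,F] q_used=0 → run B
t=13: queue=[B,F] q_used=1 → run B
t=14: queue=[F] q_used=0 → run F
t=15: queue=[F] q_used=1 → run F
t=16: queue=[F] q_used=0 → run F
t=17: (idle)
t=18: (idle)
t=19: (idle)
t=20: (idle)
t=21: (idle)
t=22: (idle)

context switches = 7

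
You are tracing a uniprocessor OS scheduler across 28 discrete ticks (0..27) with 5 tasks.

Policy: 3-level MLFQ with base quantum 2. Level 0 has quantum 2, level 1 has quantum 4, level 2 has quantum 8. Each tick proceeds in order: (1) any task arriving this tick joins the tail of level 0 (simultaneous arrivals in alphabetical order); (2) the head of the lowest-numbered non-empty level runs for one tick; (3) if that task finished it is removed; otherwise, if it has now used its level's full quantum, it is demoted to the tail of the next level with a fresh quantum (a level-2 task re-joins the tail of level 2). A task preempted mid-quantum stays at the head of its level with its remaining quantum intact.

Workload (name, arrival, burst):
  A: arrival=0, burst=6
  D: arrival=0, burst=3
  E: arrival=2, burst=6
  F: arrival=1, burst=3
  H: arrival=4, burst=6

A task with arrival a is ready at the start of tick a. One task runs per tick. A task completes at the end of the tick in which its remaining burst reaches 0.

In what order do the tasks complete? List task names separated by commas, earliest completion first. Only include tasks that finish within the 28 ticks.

completion order = A, D, F, E, H

t=0: L0/L1/L2 = AD/-/- → run A
t=1: L0/L1/L2 = ADF/-/- → run A
t=2: L0/L1/L2 = DFE/A/- → run D
t=3: L0/L1/L2 = DFE/A/- → run D
t=4: L0/L1/L2 = FEH/AD/- → run F
t=5: L0/L1/L2 = FEH/AD/- → run F
t=6: L0/L1/L2 = EH/ADF/- → run E
t=7: L0/L1/L2 = EH/ADF/- → run E
t=8: L0/L1/L2 = H/ADFE/- → run H
t=9: L0/L1/L2 = H/ADFE/- → run H
t=10: L0/L1/L2 = -/ADFEH/- → run A
t=11: L0/L1/L2 = -/ADFEH/- → run A
t=12: L0/L1/L2 = -/ADFEH/- → run A
t=13: L0/L1/L2 = -/ADFEH/- → run A
t=14: L0/L1/L2 = -/DFEH/- → run D
t=15: L0/L1/L2 = -/FEH/- → run F
t=16: L0/L1/L2 = -/EH/- → run E
t=17: L0/L1/L2 = -/EH/- → run E
t=18: L0/L1/L2 = -/EH/- → run E
t=19: L0/L1/L2 = -/EH/- → run E
t=20: L0/L1/L2 = -/H/- → run H
t=21: L0/L1/L2 = -/H/- → run H
t=22: L0/L1/L2 = -/H/- → run H
t=23: L0/L1/L2 = -/H/- → run H
t=24: (idle)
t=25: (idle)
t=26: (idle)
t=27: (idle)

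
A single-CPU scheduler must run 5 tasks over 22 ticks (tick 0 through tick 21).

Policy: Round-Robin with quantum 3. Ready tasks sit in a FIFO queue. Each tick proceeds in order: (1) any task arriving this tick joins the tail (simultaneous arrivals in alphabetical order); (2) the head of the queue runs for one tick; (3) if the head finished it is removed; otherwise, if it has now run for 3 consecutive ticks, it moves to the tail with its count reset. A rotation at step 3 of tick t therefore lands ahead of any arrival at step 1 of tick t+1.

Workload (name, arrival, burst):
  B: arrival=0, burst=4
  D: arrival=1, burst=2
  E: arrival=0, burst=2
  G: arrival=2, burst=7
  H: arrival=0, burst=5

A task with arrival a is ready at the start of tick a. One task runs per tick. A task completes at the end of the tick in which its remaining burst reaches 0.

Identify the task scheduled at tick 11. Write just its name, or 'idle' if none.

running at tick 11 = G

t=0: queue=[B,E,H] q_used=0 → run B
t=1: queue=[B,E,H,D] q_used=1 → run B
t=2: queue=[B,E,H,D,G] q_used=2 → run B
t=3: queue=[E,H,D,G,B] q_used=0 → run E
t=4: queue=[E,H,D,G,B] q_used=1 → run E
t=5: queue=[H,D,G,B] q_used=0 → run H
t=6: queue=[H,D,G,B] q_used=1 → run H
t=7: queue=[H,D,G,B] q_used=2 → run H
t=8: queue=[D,G,B,H] q_used=0 → run D
t=9: queue=[D,G,B,H] q_used=1 → run D
t=10: queue=[G,B,H] q_used=0 → run G
t=11: queue=[G,B,H] q_used=1 → run G
t=12: queue=[G,B,H] q_used=2 → run G
t=13: queue=[B,H,G] q_used=0 → run B
t=14: queue=[H,G] q_used=0 → run H
t=15: queue=[H,G] q_used=1 → run H
t=16: queue=[G] q_used=0 → run G
t=17: queue=[G] q_used=1 → run G
t=18: queue=[G] q_used=2 → run G
t=19: queue=[G] q_used=0 → run G
t=20: (idle)
t=21: (idle)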